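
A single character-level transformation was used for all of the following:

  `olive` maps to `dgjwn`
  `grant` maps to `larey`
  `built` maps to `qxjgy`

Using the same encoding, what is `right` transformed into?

o(14)→d(3) and l(11)→g(6) fit y≡25x+17 (mod 26); the inverse of 25 mod 26 is 25. Treating letters as 0–25, the rule is x ↦ 25x + 17 (mod 26).
Applying it to right: r(17)→25·17+17≡0=a; i(8)→25·8+17≡9=j; g(6)→25·6+17≡11=l; h(7)→25·7+17≡10=k; t(19)→25·19+17≡24=y (all mod 26).

ajlky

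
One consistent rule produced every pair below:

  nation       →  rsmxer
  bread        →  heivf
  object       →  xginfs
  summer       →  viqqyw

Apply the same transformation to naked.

The output letters match the input read backwards, each shifted +4: nation reversed is noitan. Read the word backwards and shift each letter +4.
On naked: reverse → dekan; then shift: d+4=h, e+4=i, k+4=o, a+4=e, n+4=r.

hioer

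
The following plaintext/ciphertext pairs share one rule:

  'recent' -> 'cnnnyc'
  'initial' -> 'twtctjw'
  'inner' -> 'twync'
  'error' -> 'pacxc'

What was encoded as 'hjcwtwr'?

Shifts by position in recent: pos 0: r→c (+11), pos 1: e→n (+9), pos 2: c→n (+11), pos 3: e→n (+9) — repeating every 2. A repeating key of period 2 is used — shifts +11, +9 over and over.
Reversing it on hjcwtwr: h−11=w, j−9=a, c−11=r, w−9=n, t−11=i, w−9=n, r−11=g.

warning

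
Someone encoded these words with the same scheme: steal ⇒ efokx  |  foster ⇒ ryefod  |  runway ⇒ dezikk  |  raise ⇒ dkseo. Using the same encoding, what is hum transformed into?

The shift depends on letter class: consonant s→e is +12, but vowel e→o is +10. Two shifts are in play — +10 for a/e/i/o/u, +12 for every other letter.
For hum: h(cons)+12=t, u(vowel)+10=e, m(cons)+12=y.

tey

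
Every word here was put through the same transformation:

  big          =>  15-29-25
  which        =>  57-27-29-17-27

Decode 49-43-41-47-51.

b(#2)→15 and i(#9)→29: differences scale by 2, so n = 2·pos + 11. The formula is n = 2×(alphabet index, a=1) + 11.
Reversing it on 49-43-41-47-51: 49→(49−11)÷2=19=s, 43→(43−11)÷2=16=p, 41→(41−11)÷2=15=o, 47→(47−11)÷2=18=r, 51→(51−11)÷2=20=t.

sport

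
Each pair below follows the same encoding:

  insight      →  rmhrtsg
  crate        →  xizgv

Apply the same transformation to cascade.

Each pair mirrors across the alphabet (i↔r, n↔m, s↔h): positions sum to 25. This is the alphabet-reversal cipher (Atbash): a becomes z, b becomes y, etc.
For cascade: c↔x, a↔z, s↔h, c↔x, a↔z, d↔w, e↔v.

xzhxzwv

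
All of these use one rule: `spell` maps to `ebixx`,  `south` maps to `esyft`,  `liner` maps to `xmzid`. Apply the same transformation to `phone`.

btszi

The shift depends on letter class: consonant s→e is +12, but vowel e→i is +4. The rule splits by letter class: vowels +4, consonants +12.
Applying it to phone: p(cons)+12=b, h(cons)+12=t, o(vowel)+4=s, n(cons)+12=z, e(vowel)+4=i.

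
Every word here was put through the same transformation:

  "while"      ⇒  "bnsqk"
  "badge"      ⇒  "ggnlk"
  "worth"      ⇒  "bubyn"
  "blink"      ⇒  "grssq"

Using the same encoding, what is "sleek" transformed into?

The shifts repeat in a cycle of length 3: positions 0,1,… shift by +5, +6, +10, then the pattern repeats.
On sleek: s+5=x, l+6=r, e+10=o, e+5=j, k+6=q.

xrojq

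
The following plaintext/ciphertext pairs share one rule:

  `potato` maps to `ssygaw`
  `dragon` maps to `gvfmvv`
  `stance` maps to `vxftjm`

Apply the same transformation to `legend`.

In potato: p→s is +3, o→s is +4, t→y is +5, a→g is +6 — the shift increases by 1 each position. Letter i (0-indexed) is shifted by i+3, so successive shifts are 3, 4, 5, ….
On legend: l+3=o, e+4=i, g+5=l, e+6=k, n+7=u, d+8=l.

oilkul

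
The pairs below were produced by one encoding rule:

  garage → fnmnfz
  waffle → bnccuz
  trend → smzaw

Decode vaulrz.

Treating letters as 0–25, the rule is x ↦ 3x + 13 (mod 26).
Reversing it on vaulrz: v(21)→9·(21−13)≡20=u; a(0)→9·(0−13)≡13=n; u(20)→9·(20−13)≡11=l; l(11)→9·(11−13)≡8=i; r(17)→9·(17−13)≡10=k; z(25)→9·(25−13)≡4=e (all mod 26).

unlike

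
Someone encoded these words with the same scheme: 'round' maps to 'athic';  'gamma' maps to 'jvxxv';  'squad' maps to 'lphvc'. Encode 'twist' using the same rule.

This is an affine cipher: with a=0,…,z=25, each position x becomes (11x+21) mod 26.
Applying it to twist: t(19)→11·19+21≡22=w; w(22)→11·22+21≡3=d; i(8)→11·8+21≡5=f; s(18)→11·18+21≡11=l; t(19)→11·19+21≡22=w (all mod 26).

wdflw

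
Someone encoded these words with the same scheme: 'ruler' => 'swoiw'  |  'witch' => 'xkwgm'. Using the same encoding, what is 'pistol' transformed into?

qkvxtr

In ruler: r→s is +1, u→w is +2, l→o is +3, e→i is +4 — the shift increases by 1 each position. The shift increases by 1 at each position, starting from +1: 1, 2, 3, ….
For pistol: p+1=q, i+2=k, s+3=v, t+4=x, o+5=t, l+6=r.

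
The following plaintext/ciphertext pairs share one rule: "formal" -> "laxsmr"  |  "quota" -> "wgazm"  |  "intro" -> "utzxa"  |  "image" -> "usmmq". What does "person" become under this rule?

The rule splits by letter class: vowels +12, consonants +6.
On person: p(cons)+6=v, e(vowel)+12=q, r(cons)+6=x, s(cons)+6=y, o(vowel)+12=a, n(cons)+6=t.

vqxyat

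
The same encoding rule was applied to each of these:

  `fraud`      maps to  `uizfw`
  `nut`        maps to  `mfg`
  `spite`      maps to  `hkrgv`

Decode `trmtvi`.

Each pair mirrors across the alphabet (f↔u, r↔i, a↔z): positions sum to 25. This is the alphabet-reversal cipher (Atbash): a becomes z, b becomes y, etc.
Undoing it on trmtvi: t↔g, r↔i, m↔n, t↔g, v↔e, i↔r.

ginger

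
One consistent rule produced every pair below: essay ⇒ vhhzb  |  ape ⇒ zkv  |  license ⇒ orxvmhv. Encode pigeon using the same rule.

This is the alphabet-reversal cipher (Atbash): a becomes z, b becomes y, etc.
For pigeon: p↔k, i↔r, g↔t, e↔v, o↔l, n↔m.

krtvlm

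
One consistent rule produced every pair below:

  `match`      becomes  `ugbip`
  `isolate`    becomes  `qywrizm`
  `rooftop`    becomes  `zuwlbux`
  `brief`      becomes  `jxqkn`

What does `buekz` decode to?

tower

Shifts by position in match: pos 0: m→u (+8), pos 1: a→g (+6), pos 2: t→b (+8), pos 3: c→i (+6) — repeating every 2. It's a Vigenère-style cipher with numeric key [8,6]: position i shifts by key[i mod 2].
Reversing it on buekz: b−8=t, u−6=o, e−8=w, k−6=e, z−8=r.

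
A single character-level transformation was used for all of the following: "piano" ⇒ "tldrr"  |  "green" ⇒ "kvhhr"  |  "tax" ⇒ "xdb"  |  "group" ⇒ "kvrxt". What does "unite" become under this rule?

xrlxh

The shift depends on letter class: consonant p→t is +4, but vowel i→l is +3. The rule splits by letter class: vowels +3, consonants +4.
Applying it to unite: u(vowel)+3=x, n(cons)+4=r, i(vowel)+3=l, t(cons)+4=x, e(vowel)+3=h.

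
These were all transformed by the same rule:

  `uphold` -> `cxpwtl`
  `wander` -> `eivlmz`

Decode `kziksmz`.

Compare letters: u→c is +8, p→x is +8, h→p is +8 — a constant shift. Every letter moves 8 places later in the alphabet, wrapping around z→a.
Undoing it on kziksmz: k−8=c, z−8=r, i−8=a, k−8=c, s−8=k, m−8=e, z−8=r.

cracker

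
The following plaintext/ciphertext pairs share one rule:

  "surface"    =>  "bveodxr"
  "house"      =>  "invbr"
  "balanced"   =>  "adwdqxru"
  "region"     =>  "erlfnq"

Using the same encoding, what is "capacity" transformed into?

xdkdxfyj

s(18)→b(1) and u(20)→v(21) fit y≡23x+3 (mod 26); the inverse of 23 mod 26 is 17. Each letter's alphabet position (a=0..z=25) is mapped through 23·x+3 mod 26 — an affine cipher.
Applying it to capacity: c(2)→23·2+3≡23=x; a(0)→23·0+3≡3=d; p(15)→23·15+3≡10=k; a(0)→23·0+3≡3=d; c(2)→23·2+3≡23=x; i(8)→23·8+3≡5=f; t(19)→23·19+3≡24=y; y(24)→23·24+3≡9=j (all mod 26).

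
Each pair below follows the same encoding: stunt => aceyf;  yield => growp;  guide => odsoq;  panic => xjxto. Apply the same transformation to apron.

Letter i (0-indexed) is shifted by i+8, so successive shifts are 8, 9, 10, ….
Applying it to apron: a+8=i, p+9=y, r+10=b, o+11=z, n+12=z.

iybzz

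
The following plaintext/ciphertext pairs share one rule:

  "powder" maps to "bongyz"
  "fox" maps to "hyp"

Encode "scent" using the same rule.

dxomc

Two steps: reverse the string, then apply a Caesar shift of +10.
On scent: reverse → tnecs; then shift: t+10=d, n+10=x, e+10=o, c+10=m, s+10=c.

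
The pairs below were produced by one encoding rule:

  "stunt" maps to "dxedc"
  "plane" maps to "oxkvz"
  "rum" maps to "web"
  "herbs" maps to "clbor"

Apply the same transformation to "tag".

qkd

The output letters match the input read backwards, each shifted +10: stunt reversed is tnuts. The word is reversed, then every letter is shifted forward by 10.
For tag: reverse → gat; then shift: g+10=q, a+10=k, t+10=d.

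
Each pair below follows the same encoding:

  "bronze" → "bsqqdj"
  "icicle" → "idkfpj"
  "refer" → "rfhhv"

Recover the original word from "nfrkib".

In bronze: b→b is +0, r→s is +1, o→q is +2, n→q is +3 — the shift increases by 1 each position. Each letter shifts forward by its position index (0, 1, 2, …) — the shift grows by one for each successive letter.
Undoing it on nfrkib: n−0=n, f−1=e, r−2=p, k−3=h, i−4=e, b−5=w.

nephew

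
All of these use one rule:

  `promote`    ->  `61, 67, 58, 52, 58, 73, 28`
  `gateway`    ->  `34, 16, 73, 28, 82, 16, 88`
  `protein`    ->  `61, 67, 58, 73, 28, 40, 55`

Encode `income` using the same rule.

Each letter becomes 3×(its alphabet position, a=1..z=26) + 13.
Applying it to income: i=9→40, n=14→55, c=3→22, o=15→58, m=13→52, e=5→28.

40, 55, 22, 58, 52, 28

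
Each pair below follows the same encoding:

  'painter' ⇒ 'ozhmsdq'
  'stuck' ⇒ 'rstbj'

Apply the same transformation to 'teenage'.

sddmzfd

Compare letters: p→o is +25, a→z is +25, i→h is +25 — a constant shift. Every letter moves 25 places later in the alphabet, wrapping around z→a.
For teenage: t+25=s, e+25=d, e+25=d, n+25=m, a+25=z, g+25=f, e+25=d.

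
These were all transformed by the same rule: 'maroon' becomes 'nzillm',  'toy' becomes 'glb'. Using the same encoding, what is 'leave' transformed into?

Each pair mirrors across the alphabet (m↔n, a↔z, r↔i): positions sum to 25. This is the alphabet-reversal cipher (Atbash): a becomes z, b becomes y, etc.
Applying it to leave: l↔o, e↔v, a↔z, v↔e, e↔v.

ovzev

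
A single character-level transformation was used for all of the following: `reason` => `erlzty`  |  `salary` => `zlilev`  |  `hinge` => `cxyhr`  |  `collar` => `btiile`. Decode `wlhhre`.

dagger

r(17)→e(4) and e(4)→r(17) fit y≡21x+11 (mod 26); the inverse of 21 mod 26 is 5. Each letter's alphabet position (a=0..z=25) is mapped through 21·x+11 mod 26 — an affine cipher.
Decoding wlhhre: w(22)→5·(22−11)≡3=d; l(11)→5·(11−11)≡0=a; h(7)→5·(7−11)≡6=g; h(7)→5·(7−11)≡6=g; r(17)→5·(17−11)≡4=e; e(4)→5·(4−11)≡17=r (all mod 26).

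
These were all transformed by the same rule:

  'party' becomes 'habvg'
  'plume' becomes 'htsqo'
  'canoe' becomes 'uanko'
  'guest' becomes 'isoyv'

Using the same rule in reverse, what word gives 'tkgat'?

loyal

Treating letters as 0–25, the rule is x ↦ 23x + 0 (mod 26).
Undoing it on tkgat: t(19)→17·(19−0)≡11=l; k(10)→17·(10−0)≡14=o; g(6)→17·(6−0)≡24=y; a(0)→17·(0−0)≡0=a; t(19)→17·(19−0)≡11=l (all mod 26).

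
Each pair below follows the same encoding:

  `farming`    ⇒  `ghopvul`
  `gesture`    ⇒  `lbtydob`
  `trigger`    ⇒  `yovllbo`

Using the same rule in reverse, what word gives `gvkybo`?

filter

f(5)→g(6) and a(0)→h(7) fit y≡5x+7 (mod 26); the inverse of 5 mod 26 is 21. Treating letters as 0–25, the rule is x ↦ 5x + 7 (mod 26).
Undoing it on gvkybo: g(6)→21·(6−7)≡5=f; v(21)→21·(21−7)≡8=i; k(10)→21·(10−7)≡11=l; y(24)→21·(24−7)≡19=t; b(1)→21·(1−7)≡4=e; o(14)→21·(14−7)≡17=r (all mod 26).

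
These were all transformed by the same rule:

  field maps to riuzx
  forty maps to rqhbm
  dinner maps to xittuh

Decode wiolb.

might

f(5)→r(17) and i(8)→i(8) fit y≡23x+6 (mod 26); the inverse of 23 mod 26 is 17. Each letter's alphabet position (a=0..z=25) is mapped through 23·x+6 mod 26 — an affine cipher.
Decoding wiolb: w(22)→17·(22−6)≡12=m; i(8)→17·(8−6)≡8=i; o(14)→17·(14−6)≡6=g; l(11)→17·(11−6)≡7=h; b(1)→17·(1−6)≡19=t (all mod 26).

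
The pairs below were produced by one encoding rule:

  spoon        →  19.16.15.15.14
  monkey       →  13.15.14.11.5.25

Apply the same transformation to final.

6.9.14.1.12

Letters become their 1-indexed alphabet positions: a=1 … z=26.
Applying it to final: f=6→6, i=9→9, n=14→14, a=1→1, l=12→12.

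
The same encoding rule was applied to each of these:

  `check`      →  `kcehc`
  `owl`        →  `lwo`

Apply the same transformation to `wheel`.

The output letters match the input read backwards: check reversed is kcehc. It's just the letters in reverse order.
Applying it to wheel: reverse → leehw.

leehw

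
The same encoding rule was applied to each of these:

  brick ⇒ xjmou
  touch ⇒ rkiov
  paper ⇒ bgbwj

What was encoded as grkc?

atom

Treating letters as 0–25, the rule is x ↦ 17x + 6 (mod 26).
Reversing it on grkc: g(6)→23·(6−6)≡0=a; r(17)→23·(17−6)≡19=t; k(10)→23·(10−6)≡14=o; c(2)→23·(2−6)≡12=m (all mod 26).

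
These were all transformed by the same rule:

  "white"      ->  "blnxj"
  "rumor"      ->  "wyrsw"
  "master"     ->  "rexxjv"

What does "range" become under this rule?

The shifts repeat in a cycle of length 2: positions 0,1,… shift by +5, +4, then the pattern repeats.
Applying it to range: r+5=w, a+4=e, n+5=s, g+4=k, e+5=j.

weskj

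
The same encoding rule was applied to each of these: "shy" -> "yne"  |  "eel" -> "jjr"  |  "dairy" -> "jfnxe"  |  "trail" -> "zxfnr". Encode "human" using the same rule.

The shift depends on letter class: consonant s→y is +6, but vowel e→j is +5. Vowels shift forward by 5 and consonants shift forward by 6.
Applying it to human: h(cons)+6=n, u(vowel)+5=z, m(cons)+6=s, a(vowel)+5=f, n(cons)+6=t.

nzsft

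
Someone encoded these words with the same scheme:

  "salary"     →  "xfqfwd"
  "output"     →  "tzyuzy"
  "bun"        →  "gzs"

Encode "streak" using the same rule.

xywjfp

Compare letters: s→x is +5, a→f is +5, l→q is +5 — a constant shift. Every letter moves 5 places later in the alphabet, wrapping around z→a.
Applying it to streak: s+5=x, t+5=y, r+5=w, e+5=j, a+5=f, k+5=p.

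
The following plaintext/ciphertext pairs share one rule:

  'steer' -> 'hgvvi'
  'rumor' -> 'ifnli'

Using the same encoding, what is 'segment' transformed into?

hvtnvmg

Letters are reflected about the middle of the alphabet (position → 25−position): Atbash.
For segment: s↔h, e↔v, g↔t, m↔n, e↔v, n↔m, t↔g.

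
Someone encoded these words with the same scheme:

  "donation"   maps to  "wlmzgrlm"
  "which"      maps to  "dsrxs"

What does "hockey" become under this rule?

slxpvb

Each pair mirrors across the alphabet (d↔w, o↔l, n↔m): positions sum to 25. This is the alphabet-reversal cipher (Atbash): a becomes z, b becomes y, etc.
On hockey: h↔s, o↔l, c↔x, k↔p, e↔v, y↔b.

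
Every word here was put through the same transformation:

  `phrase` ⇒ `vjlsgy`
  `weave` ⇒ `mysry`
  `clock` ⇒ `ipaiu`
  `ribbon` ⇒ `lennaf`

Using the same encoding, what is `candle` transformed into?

This is an affine cipher: with a=0,…,z=25, each position x becomes (21x+18) mod 26.
Applying it to candle: c(2)→21·2+18≡8=i; a(0)→21·0+18≡18=s; n(13)→21·13+18≡5=f; d(3)→21·3+18≡3=d; l(11)→21·11+18≡15=p; e(4)→21·4+18≡24=y (all mod 26).

isfdpy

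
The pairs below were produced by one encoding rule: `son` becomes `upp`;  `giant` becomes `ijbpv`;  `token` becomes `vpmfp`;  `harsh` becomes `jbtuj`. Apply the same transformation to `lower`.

npyft

The shift depends on letter class: consonant s→u is +2, but vowel o→p is +1. The rule splits by letter class: vowels +1, consonants +2.
Applying it to lower: l(cons)+2=n, o(vowel)+1=p, w(cons)+2=y, e(vowel)+1=f, r(cons)+2=t.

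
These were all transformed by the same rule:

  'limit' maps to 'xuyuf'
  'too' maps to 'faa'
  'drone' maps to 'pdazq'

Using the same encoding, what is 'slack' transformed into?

exmow

It's a constant shift of +12 (ROT12).
Applying it to slack: s+12=e, l+12=x, a+12=m, c+12=o, k+12=w.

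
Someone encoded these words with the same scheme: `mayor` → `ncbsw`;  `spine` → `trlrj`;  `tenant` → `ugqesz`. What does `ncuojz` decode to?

market

In mayor: m→n is +1, a→c is +2, y→b is +3, o→s is +4 — the shift increases by 1 each position. Each letter shifts forward by (position + 1), i.e. 1, 2, 3, … — the shift grows by one for each successive letter.
Undoing it on ncuojz: n−1=m, c−2=a, u−3=r, o−4=k, j−5=e, z−6=t.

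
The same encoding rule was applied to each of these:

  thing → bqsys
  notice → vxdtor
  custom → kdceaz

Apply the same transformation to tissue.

brcdgr

In thing: t→b is +8, h→q is +9, i→s is +10, n→y is +11 — the shift increases by 1 each position. The shift increases by 1 at each position, starting from +8: 8, 9, 10, ….
Applying it to tissue: t+8=b, i+9=r, s+10=c, s+11=d, u+12=g, e+13=r.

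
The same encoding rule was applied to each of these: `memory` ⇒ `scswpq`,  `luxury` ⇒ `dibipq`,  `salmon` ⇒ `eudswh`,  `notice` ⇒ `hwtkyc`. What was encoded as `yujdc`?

m(12)→s(18) and e(4)→c(2) fit y≡15x+20 (mod 26); the inverse of 15 mod 26 is 7. Each letter's alphabet position (a=0..z=25) is mapped through 15·x+20 mod 26 — an affine cipher.
Reversing it on yujdc: y(24)→7·(24−20)≡2=c; u(20)→7·(20−20)≡0=a; j(9)→7·(9−20)≡1=b; d(3)→7·(3−20)≡11=l; c(2)→7·(2−20)≡4=e (all mod 26).

cable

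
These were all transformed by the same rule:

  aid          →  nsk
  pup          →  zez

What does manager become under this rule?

The output letters match the input read backwards, each shifted +10: aid reversed is dia. Two steps: reverse the string, then apply a Caesar shift of +10.
For manager: reverse → reganam; then shift: r+10=b, e+10=o, g+10=q, a+10=k, n+10=x, a+10=k, m+10=w.

boqkxkw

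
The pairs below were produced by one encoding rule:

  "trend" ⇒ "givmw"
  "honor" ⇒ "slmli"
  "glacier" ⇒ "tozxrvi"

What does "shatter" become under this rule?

Each letter is replaced by its mirror in the alphabet: a↔z, b↔y, c↔x, and so on (the Atbash cipher).
On shatter: s↔h, h↔s, a↔z, t↔g, t↔g, e↔v, r↔i.

hszggvi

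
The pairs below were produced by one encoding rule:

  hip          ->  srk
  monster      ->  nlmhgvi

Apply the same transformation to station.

Each pair mirrors across the alphabet (h↔s, i↔r, p↔k): positions sum to 25. This is the alphabet-reversal cipher (Atbash): a becomes z, b becomes y, etc.
Applying it to station: s↔h, t↔g, a↔z, t↔g, i↔r, o↔l, n↔m.

hgzgrlm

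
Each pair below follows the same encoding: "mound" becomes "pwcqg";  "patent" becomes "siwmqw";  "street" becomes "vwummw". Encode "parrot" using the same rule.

siuuww

The shift depends on letter class: consonant m→p is +3, but vowel o→w is +8. Vowels shift forward by 8 and consonants shift forward by 3.
For parrot: p(cons)+3=s, a(vowel)+8=i, r(cons)+3=u, r(cons)+3=u, o(vowel)+8=w, t(cons)+3=w.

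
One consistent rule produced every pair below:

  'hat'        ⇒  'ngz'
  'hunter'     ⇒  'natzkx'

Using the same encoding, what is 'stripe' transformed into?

yzxovk

Compare letters: h→n is +6, a→g is +6, t→z is +6 — a constant shift. Each letter is shifted forward by 6 in the alphabet (a Caesar shift of +6).
Applying it to stripe: s+6=y, t+6=z, r+6=x, i+6=o, p+6=v, e+6=k.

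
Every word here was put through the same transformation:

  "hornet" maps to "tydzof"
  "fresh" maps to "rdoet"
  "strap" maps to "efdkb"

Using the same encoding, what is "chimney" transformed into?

The shift depends on letter class: consonant h→t is +12, but vowel o→y is +10. Two shifts are in play — +10 for a/e/i/o/u, +12 for every other letter.
For chimney: c(cons)+12=o, h(cons)+12=t, i(vowel)+10=s, m(cons)+12=y, n(cons)+12=z, e(vowel)+10=o, y(cons)+12=k.

otsyzok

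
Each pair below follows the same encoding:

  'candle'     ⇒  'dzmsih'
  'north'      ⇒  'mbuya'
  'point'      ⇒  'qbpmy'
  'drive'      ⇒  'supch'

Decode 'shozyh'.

debate

c(2)→d(3) and a(0)→z(25) fit y≡15x+25 (mod 26); the inverse of 15 mod 26 is 7. Each letter's alphabet position (a=0..z=25) is mapped through 15·x+25 mod 26 — an affine cipher.
Reversing it on shozyh: s(18)→7·(18−25)≡3=d; h(7)→7·(7−25)≡4=e; o(14)→7·(14−25)≡1=b; z(25)→7·(25−25)≡0=a; y(24)→7·(24−25)≡19=t; h(7)→7·(7−25)≡4=e (all mod 26).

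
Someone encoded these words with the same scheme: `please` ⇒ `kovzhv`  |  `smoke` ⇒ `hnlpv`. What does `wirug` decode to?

drift

Each pair mirrors across the alphabet (p↔k, l↔o, e↔v): positions sum to 25. Letters are reflected about the middle of the alphabet (position → 25−position): Atbash.
Undoing it on wirug: w↔d, i↔r, r↔i, u↔f, g↔t.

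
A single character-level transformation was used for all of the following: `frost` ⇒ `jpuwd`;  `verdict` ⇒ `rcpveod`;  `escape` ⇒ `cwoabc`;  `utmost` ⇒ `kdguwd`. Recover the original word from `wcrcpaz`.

f(5)→j(9) and r(17)→p(15) fit y≡7x+0 (mod 26); the inverse of 7 mod 26 is 15. Each letter's alphabet position (a=0..z=25) is mapped through 7·x+0 mod 26 — an affine cipher.
Undoing it on wcrcpaz: w(22)→15·(22−0)≡18=s; c(2)→15·(2−0)≡4=e; r(17)→15·(17−0)≡21=v; c(2)→15·(2−0)≡4=e; p(15)→15·(15−0)≡17=r; a(0)→15·(0−0)≡0=a; z(25)→15·(25−0)≡11=l (all mod 26).

several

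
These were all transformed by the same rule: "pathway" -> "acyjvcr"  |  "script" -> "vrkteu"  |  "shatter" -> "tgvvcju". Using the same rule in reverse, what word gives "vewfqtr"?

product

The output letters match the input read backwards, each shifted +2: pathway reversed is yawhtap. Read the word backwards and shift each letter +2.
Reversing it on vewfqtr: shift back: v−2=t, e−2=c, w−2=u, f−2=d, q−2=o, t−2=r, r−2=p → tcudorp; then reverse → product.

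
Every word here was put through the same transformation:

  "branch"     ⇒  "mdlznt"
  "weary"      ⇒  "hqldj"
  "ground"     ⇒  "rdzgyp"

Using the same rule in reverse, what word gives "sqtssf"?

Shifts by position in branch: pos 0: b→m (+11), pos 1: r→d (+12), pos 2: a→l (+11), pos 3: n→z (+12) — repeating every 2. It's a Vigenère-style cipher with numeric key [11,12]: position i shifts by key[i mod 2].
Decoding sqtssf: s−11=h, q−12=e, t−11=i, s−12=g, s−11=h, f−12=t.

height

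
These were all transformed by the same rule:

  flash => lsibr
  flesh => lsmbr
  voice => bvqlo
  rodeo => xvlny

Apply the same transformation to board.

hvian

In flash: f→l is +6, l→s is +7, a→i is +8, s→b is +9 — the shift increases by 1 each position. The shift increases by 1 at each position, starting from +6: 6, 7, 8, ….
Applying it to board: b+6=h, o+7=v, a+8=i, r+9=a, d+10=n.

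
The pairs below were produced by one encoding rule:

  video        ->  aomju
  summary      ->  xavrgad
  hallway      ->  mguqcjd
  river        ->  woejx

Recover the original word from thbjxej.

observe

Shifts by position in video: pos 0: v→a (+5), pos 1: i→o (+6), pos 2: d→m (+9), pos 3: e→j (+5), pos 4: o→u (+6) — repeating every 3. A repeating key of period 3 is used — shifts +5, +6, +9 over and over.
Decoding thbjxej: t−5=o, h−6=b, b−9=s, j−5=e, x−6=r, e−9=v, j−5=e.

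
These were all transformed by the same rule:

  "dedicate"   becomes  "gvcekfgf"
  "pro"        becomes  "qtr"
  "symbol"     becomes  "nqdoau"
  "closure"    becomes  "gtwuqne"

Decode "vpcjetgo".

merchant

The output letters match the input read backwards, each shifted +2: dedicate reversed is etacided. Read the word backwards and shift each letter +2.
Reversing it on vpcjetgo: shift back: v−2=t, p−2=n, c−2=a, j−2=h, e−2=c, t−2=r, g−2=e, o−2=m → tnahcrem; then reverse → merchant.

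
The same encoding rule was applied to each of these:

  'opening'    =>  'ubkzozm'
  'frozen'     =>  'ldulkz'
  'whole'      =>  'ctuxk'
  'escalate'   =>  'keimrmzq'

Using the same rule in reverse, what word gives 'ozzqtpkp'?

A repeating key of period 2 is used — shifts +6, +12 over and over.
Reversing it on ozzqtpkp: o−6=i, z−12=n, z−6=t, q−12=e, t−6=n, p−12=d, k−6=e, p−12=d.

intended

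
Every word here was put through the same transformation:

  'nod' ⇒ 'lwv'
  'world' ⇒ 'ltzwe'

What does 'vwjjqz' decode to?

The output letters match the input read backwards, each shifted +8: nod reversed is don. Read the word backwards and shift each letter +8.
Undoing it on vwjjqz: shift back: v−8=n, w−8=o, j−8=b, j−8=b, q−8=i, z−8=r → nobbir; then reverse → ribbon.

ribbon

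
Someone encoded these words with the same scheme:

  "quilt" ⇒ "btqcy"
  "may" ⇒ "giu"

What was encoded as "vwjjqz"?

The word is reversed, then every letter is shifted forward by 8.
Decoding vwjjqz: shift back: v−8=n, w−8=o, j−8=b, j−8=b, q−8=i, z−8=r → nobbir; then reverse → ribbon.

ribbon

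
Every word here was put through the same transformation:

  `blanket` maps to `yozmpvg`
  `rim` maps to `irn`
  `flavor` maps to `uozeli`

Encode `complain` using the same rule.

xlnkozrm

Each pair mirrors across the alphabet (b↔y, l↔o, a↔z): positions sum to 25. Letters are reflected about the middle of the alphabet (position → 25−position): Atbash.
On complain: c↔x, o↔l, m↔n, p↔k, l↔o, a↔z, i↔r, n↔m.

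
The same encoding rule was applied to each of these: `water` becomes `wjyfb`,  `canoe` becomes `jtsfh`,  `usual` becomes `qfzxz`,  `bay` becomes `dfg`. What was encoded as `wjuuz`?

The word is reversed, then every letter is shifted forward by 5.
Reversing it on wjuuz: shift back: w−5=r, j−5=e, u−5=p, u−5=p, z−5=u → reppu; then reverse → upper.

upper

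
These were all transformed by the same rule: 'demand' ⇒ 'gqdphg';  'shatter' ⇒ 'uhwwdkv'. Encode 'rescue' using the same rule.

hxfvhu

The output letters match the input read backwards, each shifted +3: demand reversed is dnamed. The word is reversed, then every letter is shifted forward by 3.
On rescue: reverse → eucser; then shift: e+3=h, u+3=x, c+3=f, s+3=v, e+3=h, r+3=u.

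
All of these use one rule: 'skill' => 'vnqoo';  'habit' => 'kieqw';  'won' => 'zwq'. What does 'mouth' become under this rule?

The shift depends on letter class: consonant s→v is +3, but vowel i→q is +8. Two shifts are in play — +8 for a/e/i/o/u, +3 for every other letter.
Applying it to mouth: m(cons)+3=p, o(vowel)+8=w, u(vowel)+8=c, t(cons)+3=w, h(cons)+3=k.

pwcwk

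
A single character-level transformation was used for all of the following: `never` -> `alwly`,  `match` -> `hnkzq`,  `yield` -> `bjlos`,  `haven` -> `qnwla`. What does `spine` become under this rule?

n(13)→a(0) and e(4)→l(11) fit y≡19x+13 (mod 26); the inverse of 19 mod 26 is 11. Treating letters as 0–25, the rule is x ↦ 19x + 13 (mod 26).
For spine: s(18)→19·18+13≡17=r; p(15)→19·15+13≡12=m; i(8)→19·8+13≡9=j; n(13)→19·13+13≡0=a; e(4)→19·4+13≡11=l (all mod 26).

rmjal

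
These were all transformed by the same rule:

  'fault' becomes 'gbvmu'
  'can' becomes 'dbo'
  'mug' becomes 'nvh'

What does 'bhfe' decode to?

Compare letters: f→g is +1, a→b is +1, u→v is +1 — a constant shift. This is a Caesar cipher with shift 1.
Reversing it on bhfe: b−1=a, h−1=g, f−1=e, e−1=d.

aged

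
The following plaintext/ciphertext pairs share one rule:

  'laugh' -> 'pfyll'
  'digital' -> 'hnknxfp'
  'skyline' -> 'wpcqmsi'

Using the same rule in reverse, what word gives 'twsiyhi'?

produce

A repeating key of period 2 is used — shifts +4, +5 over and over.
Decoding twsiyhi: t−4=p, w−5=r, s−4=o, i−5=d, y−4=u, h−5=c, i−4=e.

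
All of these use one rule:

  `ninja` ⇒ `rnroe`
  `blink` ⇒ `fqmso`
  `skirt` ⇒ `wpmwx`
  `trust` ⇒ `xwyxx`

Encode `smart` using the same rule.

It's a Vigenère-style cipher with numeric key [4,5]: position i shifts by key[i mod 2].
Applying it to smart: s+4=w, m+5=r, a+4=e, r+5=w, t+4=x.

wrewx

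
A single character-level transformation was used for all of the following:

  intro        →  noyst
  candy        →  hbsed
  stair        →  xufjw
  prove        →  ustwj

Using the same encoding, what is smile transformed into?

xnnmj

Shifts by position in intro: pos 0: i→n (+5), pos 1: n→o (+1), pos 2: t→y (+5), pos 3: r→s (+1) — repeating every 2. It's a Vigenère-style cipher with numeric key [5,1]: position i shifts by key[i mod 2].
For smile: s+5=x, m+1=n, i+5=n, l+1=m, e+5=j.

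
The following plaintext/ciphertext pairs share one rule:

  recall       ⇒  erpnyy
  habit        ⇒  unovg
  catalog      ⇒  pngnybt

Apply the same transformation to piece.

cvrpr

Compare letters: r→e is +13, e→r is +13, c→p is +13 — a constant shift. Each letter is shifted forward by 13 in the alphabet (a Caesar shift of +13).
Applying it to piece: p+13=c, i+13=v, e+13=r, c+13=p, e+13=r.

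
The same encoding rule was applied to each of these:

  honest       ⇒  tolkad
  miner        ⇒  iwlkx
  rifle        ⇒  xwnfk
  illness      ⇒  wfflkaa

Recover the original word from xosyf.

royal

h(7)→t(19) and o(14)→o(14) fit y≡3x+24 (mod 26); the inverse of 3 mod 26 is 9. Each letter's alphabet position (a=0..z=25) is mapped through 3·x+24 mod 26 — an affine cipher.
Reversing it on xosyf: x(23)→9·(23−24)≡17=r; o(14)→9·(14−24)≡14=o; s(18)→9·(18−24)≡24=y; y(24)→9·(24−24)≡0=a; f(5)→9·(5−24)≡11=l (all mod 26).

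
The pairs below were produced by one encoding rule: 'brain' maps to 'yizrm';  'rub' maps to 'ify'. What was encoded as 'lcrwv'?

oxide

This is the alphabet-reversal cipher (Atbash): a becomes z, b becomes y, etc.
Decoding lcrwv: l↔o, c↔x, r↔i, w↔d, v↔e.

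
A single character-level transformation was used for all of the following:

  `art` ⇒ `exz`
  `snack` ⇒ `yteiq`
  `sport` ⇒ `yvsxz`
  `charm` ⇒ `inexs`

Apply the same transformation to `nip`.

The shift depends on letter class: consonant r→x is +6, but vowel a→e is +4. Two shifts are in play — +4 for a/e/i/o/u, +6 for every other letter.
Applying it to nip: n(cons)+6=t, i(vowel)+4=m, p(cons)+6=v.

tmv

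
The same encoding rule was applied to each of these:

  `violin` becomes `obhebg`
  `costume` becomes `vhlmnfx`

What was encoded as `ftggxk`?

Compare letters: v→o is +19, i→b is +19, o→h is +19 — a constant shift. This is a Caesar cipher with shift 19.
Undoing it on ftggxk: f−19=m, t−19=a, g−19=n, g−19=n, x−19=e, k−19=r.

manner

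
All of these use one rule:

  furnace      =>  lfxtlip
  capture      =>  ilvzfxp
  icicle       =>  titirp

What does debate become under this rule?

The shift depends on letter class: consonant f→l is +6, but vowel u→f is +11. Two shifts are in play — +11 for a/e/i/o/u, +6 for every other letter.
Applying it to debate: d(cons)+6=j, e(vowel)+11=p, b(cons)+6=h, a(vowel)+11=l, t(cons)+6=z, e(vowel)+11=p.

jphlzp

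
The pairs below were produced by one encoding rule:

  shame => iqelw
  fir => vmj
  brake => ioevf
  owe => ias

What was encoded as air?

new

The output letters match the input read backwards, each shifted +4: shame reversed is emahs. Two steps: reverse the string, then apply a Caesar shift of +4.
Undoing it on air: shift back: a−4=w, i−4=e, r−4=n → wen; then reverse → new.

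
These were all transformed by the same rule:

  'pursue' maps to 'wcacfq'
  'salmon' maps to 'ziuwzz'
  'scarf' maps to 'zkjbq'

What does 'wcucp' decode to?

In pursue: p→w is +7, u→c is +8, r→a is +9, s→c is +10 — the shift increases by 1 each position. The shift increases by 1 at each position, starting from +7: 7, 8, 9, ….
Reversing it on wcucp: w−7=p, c−8=u, u−9=l, c−10=s, p−11=e.

pulse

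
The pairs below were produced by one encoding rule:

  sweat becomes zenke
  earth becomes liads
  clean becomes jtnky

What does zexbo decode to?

sword

In sweat: s→z is +7, w→e is +8, e→n is +9, a→k is +10 — the shift increases by 1 each position. The shift increases by 1 at each position, starting from +7: 7, 8, 9, ….
Decoding zexbo: z−7=s, e−8=w, x−9=o, b−10=r, o−11=d.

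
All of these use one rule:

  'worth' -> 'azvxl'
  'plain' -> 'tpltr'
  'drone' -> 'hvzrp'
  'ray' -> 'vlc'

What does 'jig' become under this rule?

Two shifts are in play — +11 for a/e/i/o/u, +4 for every other letter.
For jig: j(cons)+4=n, i(vowel)+11=t, g(cons)+4=k.

ntk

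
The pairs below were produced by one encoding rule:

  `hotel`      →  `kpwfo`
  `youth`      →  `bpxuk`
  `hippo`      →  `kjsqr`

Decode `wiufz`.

The shifts repeat in a cycle of length 2: positions 0,1,… shift by +3, +1, then the pattern repeats.
Reversing it on wiufz: w−3=t, i−1=h, u−3=r, f−1=e, z−3=w.

threw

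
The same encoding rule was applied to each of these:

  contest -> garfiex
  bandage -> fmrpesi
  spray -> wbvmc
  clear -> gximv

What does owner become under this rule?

sirqv

The shifts repeat in a cycle of length 2: positions 0,1,… shift by +4, +12, then the pattern repeats.
For owner: o+4=s, w+12=i, n+4=r, e+12=q, r+4=v.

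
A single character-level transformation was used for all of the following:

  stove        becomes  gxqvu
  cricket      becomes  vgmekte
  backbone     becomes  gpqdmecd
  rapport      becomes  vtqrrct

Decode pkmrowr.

Two steps: reverse the string, then apply a Caesar shift of +2.
Undoing it on pkmrowr: shift back: p−2=n, k−2=i, m−2=k, r−2=p, o−2=m, w−2=u, r−2=p → nikpmup; then reverse → pumpkin.

pumpkin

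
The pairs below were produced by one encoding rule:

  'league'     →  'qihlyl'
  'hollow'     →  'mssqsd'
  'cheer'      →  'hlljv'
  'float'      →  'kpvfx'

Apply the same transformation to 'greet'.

lvljx

It's a Vigenère-style cipher with numeric key [5,4,7]: position i shifts by key[i mod 3].
On greet: g+5=l, r+4=v, e+7=l, e+5=j, t+4=x.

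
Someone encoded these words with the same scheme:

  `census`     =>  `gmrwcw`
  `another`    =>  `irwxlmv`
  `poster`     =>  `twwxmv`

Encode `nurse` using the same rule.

rcvwm

The shift depends on letter class: consonant c→g is +4, but vowel e→m is +8. Vowels shift forward by 8 and consonants shift forward by 4.
On nurse: n(cons)+4=r, u(vowel)+8=c, r(cons)+4=v, s(cons)+4=w, e(vowel)+8=m.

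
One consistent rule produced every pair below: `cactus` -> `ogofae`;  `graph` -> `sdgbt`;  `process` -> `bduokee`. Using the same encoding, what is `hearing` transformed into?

tkgdozs

The shift depends on letter class: consonant c→o is +12, but vowel a→g is +6. Two shifts are in play — +6 for a/e/i/o/u, +12 for every other letter.
For hearing: h(cons)+12=t, e(vowel)+6=k, a(vowel)+6=g, r(cons)+12=d, i(vowel)+6=o, n(cons)+12=z, g(cons)+12=s.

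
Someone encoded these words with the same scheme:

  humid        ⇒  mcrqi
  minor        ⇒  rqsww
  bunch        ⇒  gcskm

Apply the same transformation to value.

aiqcj

It's a Vigenère-style cipher with numeric key [5,8]: position i shifts by key[i mod 2].
For value: v+5=a, a+8=i, l+5=q, u+8=c, e+5=j.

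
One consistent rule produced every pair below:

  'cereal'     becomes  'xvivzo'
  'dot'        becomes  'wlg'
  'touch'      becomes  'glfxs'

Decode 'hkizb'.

spray

Each pair mirrors across the alphabet (c↔x, e↔v, r↔i): positions sum to 25. Each letter is replaced by its mirror in the alphabet: a↔z, b↔y, c↔x, and so on (the Atbash cipher).
Undoing it on hkizb: h↔s, k↔p, i↔r, z↔a, b↔y.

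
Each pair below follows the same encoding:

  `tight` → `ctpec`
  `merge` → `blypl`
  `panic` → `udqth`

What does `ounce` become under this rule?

frqhl

t(19)→c(2) and i(8)→t(19) fit y≡15x+3 (mod 26); the inverse of 15 mod 26 is 7. Each letter's alphabet position (a=0..z=25) is mapped through 15·x+3 mod 26 — an affine cipher.
On ounce: o(14)→15·14+3≡5=f; u(20)→15·20+3≡17=r; n(13)→15·13+3≡16=q; c(2)→15·2+3≡7=h; e(4)→15·4+3≡11=l (all mod 26).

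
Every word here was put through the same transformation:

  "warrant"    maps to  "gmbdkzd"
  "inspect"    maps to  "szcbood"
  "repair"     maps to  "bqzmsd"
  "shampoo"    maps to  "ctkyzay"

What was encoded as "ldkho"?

brave

Shifts by position in warrant: pos 0: w→g (+10), pos 1: a→m (+12), pos 2: r→b (+10), pos 3: r→d (+12) — repeating every 2. The shifts repeat in a cycle of length 2: positions 0,1,… shift by +10, +12, then the pattern repeats.
Decoding ldkho: l−10=b, d−12=r, k−10=a, h−12=v, o−10=e.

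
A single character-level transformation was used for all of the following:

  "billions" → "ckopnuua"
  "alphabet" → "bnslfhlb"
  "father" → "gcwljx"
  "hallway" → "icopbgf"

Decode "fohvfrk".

emerald

Letter i (0-indexed) is shifted by i+1, so successive shifts are 1, 2, 3, ….
Reversing it on fohvfrk: f−1=e, o−2=m, h−3=e, v−4=r, f−5=a, r−6=l, k−7=d.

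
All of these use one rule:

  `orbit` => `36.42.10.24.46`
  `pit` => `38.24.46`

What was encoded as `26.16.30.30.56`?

o(#15)→36 and r(#18)→42: differences scale by 2, so n = 2·pos + 6. The formula is n = 2×(alphabet index, a=1) + 6.
Undoing it on 26.16.30.30.56: 26→(26−6)÷2=10=j, 16→(16−6)÷2=5=e, 30→(30−6)÷2=12=l, 30→(30−6)÷2=12=l, 56→(56−6)÷2=25=y.

jelly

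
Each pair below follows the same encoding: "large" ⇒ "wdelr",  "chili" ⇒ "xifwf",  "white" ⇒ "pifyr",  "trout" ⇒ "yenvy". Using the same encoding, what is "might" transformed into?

l(11)→w(22) and a(0)→d(3) fit y≡23x+3 (mod 26); the inverse of 23 mod 26 is 17. Treating letters as 0–25, the rule is x ↦ 23x + 3 (mod 26).
Applying it to might: m(12)→23·12+3≡19=t; i(8)→23·8+3≡5=f; g(6)→23·6+3≡11=l; h(7)→23·7+3≡8=i; t(19)→23·19+3≡24=y (all mod 26).

tfliy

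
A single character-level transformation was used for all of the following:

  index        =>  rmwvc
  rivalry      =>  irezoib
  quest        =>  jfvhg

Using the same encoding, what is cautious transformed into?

Each pair mirrors across the alphabet (i↔r, n↔m, d↔w): positions sum to 25. Each letter is replaced by its mirror in the alphabet: a↔z, b↔y, c↔x, and so on (the Atbash cipher).
On cautious: c↔x, a↔z, u↔f, t↔g, i↔r, o↔l, u↔f, s↔h.

xzfgrlfh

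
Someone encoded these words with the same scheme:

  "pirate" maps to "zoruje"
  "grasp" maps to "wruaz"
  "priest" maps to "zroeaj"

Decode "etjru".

extra

Treating letters as 0–25, the rule is x ↦ 9x + 20 (mod 26).
Undoing it on etjru: e(4)→3·(4−20)≡4=e; t(19)→3·(19−20)≡23=x; j(9)→3·(9−20)≡19=t; r(17)→3·(17−20)≡17=r; u(20)→3·(20−20)≡0=a (all mod 26).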